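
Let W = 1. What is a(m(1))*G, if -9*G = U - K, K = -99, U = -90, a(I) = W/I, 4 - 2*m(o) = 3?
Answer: -2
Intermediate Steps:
m(o) = ½ (m(o) = 2 - ½*3 = 2 - 3/2 = ½)
a(I) = 1/I
G = -1 (G = -(-90 - 1*(-99))/9 = -(-90 + 99)/9 = -⅑*9 = -1)
a(m(1))*G = -1/(½) = 2*(-1) = -2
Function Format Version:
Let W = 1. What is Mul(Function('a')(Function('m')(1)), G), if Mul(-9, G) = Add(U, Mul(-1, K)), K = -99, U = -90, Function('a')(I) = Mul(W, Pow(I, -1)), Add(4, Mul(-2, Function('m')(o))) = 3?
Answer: -2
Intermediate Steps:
Function('m')(o) = Rational(1, 2) (Function('m')(o) = Add(2, Mul(Rational(-1, 2), 3)) = Add(2, Rational(-3, 2)) = Rational(1, 2))
Function('a')(I) = Pow(I, -1) (Function('a')(I) = Mul(1, Pow(I, -1)) = Pow(I, -1))
G = -1 (G = Mul(Rational(-1, 9), Add(-90, Mul(-1, -99))) = Mul(Rational(-1, 9), Add(-90, 99)) = Mul(Rational(-1, 9), 9) = -1)
Mul(Function('a')(Function('m')(1)), G) = Mul(Pow(Rational(1, 2), -1), -1) = Mul(2, -1) = -2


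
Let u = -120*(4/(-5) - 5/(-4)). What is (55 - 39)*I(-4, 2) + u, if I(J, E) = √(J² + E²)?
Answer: -54 + 32*√5 ≈ 17.554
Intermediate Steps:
I(J, E) = √(E² + J²)
u = -54 (u = -120*(4*(-⅕) - 5*(-¼)) = -120*(-⅘ + 5/4) = -120*9/20 = -24*9/4 = -54)
(55 - 39)*I(-4, 2) + u = (55 - 39)*√(2² + (-4)²) - 54 = 16*√(4 + 16) - 54 = 16*√20 - 54 = 16*(2*√5) - 54 = 32*√5 - 54 = -54 + 32*√5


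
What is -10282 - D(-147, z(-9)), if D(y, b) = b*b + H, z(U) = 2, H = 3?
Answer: -10289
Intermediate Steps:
D(y, b) = 3 + b² (D(y, b) = b*b + 3 = b² + 3 = 3 + b²)
-10282 - D(-147, z(-9)) = -10282 - (3 + 2²) = -10282 - (3 + 4) = -10282 - 1*7 = -10282 - 7 = -10289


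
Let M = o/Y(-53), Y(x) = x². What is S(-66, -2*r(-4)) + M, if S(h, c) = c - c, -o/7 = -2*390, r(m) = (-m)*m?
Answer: 5460/2809 ≈ 1.9438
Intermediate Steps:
r(m) = -m²
o = 5460 (o = -(-14)*390 = -7*(-780) = 5460)
S(h, c) = 0
M = 5460/2809 (M = 5460/((-53)²) = 5460/2809 ≈ 1.9438)
S(-66, -2*r(-4)) + M = 0 + 5460/2809 = 5460/2809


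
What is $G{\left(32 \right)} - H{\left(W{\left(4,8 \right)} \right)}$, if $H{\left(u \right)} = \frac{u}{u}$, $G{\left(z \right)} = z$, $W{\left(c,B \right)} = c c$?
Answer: $31$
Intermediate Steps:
$W{\left(c,B \right)} = c^{2}$
$H{\left(u \right)} = 1$
$G{\left(32 \right)} - H{\left(W{\left(4,8 \right)} \right)} = 32 - 1 = 31$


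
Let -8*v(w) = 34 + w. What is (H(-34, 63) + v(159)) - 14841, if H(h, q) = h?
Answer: -119193/8 ≈ -14899.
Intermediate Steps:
v(w) = -17/4 - w/8 (v(w) = -(34 + w)/8 = -17/4 - w/8)
(H(-34, 63) + v(159)) - 14841 = (-34 + (-17/4 - ⅛*159)) - 14841 = (-34 + (-17/4 - 159/8)) - 14841 = (-34 - 193/8) - 14841 = -465/8 - 14841 = -119193/8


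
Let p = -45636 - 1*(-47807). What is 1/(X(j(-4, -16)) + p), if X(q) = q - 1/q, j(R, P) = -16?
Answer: 16/34481 ≈ 0.00046402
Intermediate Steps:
p = 2171 (p = -45636 + 47807 = 2171)
1/(X(j(-4, -16)) + p) = 1/((-16 - 1/(-16)) + 2171) = 1/((-16 - 1*(-1/16)) + 2171) = 1/((-16 + 1/16) + 2171) = 1/(-255/16 + 2171) = 1/(34481/16) = 16/34481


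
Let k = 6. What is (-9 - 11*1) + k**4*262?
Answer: 339532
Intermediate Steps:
(-9 - 11*1) + k**4*262 = (-9 - 11*1) + 6**4*262 = (-9 - 11) + 1296*262 = -20 + 339552 = 339532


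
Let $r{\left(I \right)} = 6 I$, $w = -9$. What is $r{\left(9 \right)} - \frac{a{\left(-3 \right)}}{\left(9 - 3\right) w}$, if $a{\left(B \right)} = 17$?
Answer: $\frac{2933}{54} \approx 54.315$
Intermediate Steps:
$r{\left(9 \right)} - \frac{a{\left(-3 \right)}}{\left(9 - 3\right) w} = 6 \cdot 9 - \frac{17}{\left(9 - 3\right) \left(-9\right)} = 54 - \frac{17}{6 \left(-9\right)} = 54 - \frac{17}{-54} = 54 - 17 \left(- \frac{1}{54}\right) = 54 - - \frac{17}{54} = 54 + \frac{17}{54} = \frac{2933}{54}$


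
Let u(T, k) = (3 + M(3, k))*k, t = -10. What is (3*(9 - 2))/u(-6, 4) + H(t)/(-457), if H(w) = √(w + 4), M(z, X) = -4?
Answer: -21/4 - I*√6/457 ≈ -5.25 - 0.0053599*I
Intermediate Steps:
H(w) = √(4 + w)
u(T, k) = -k (u(T, k) = (3 - 4)*k = -k)
(3*(9 - 2))/u(-6, 4) + H(t)/(-457) = (3*(9 - 2))/((-1*4)) + √(4 - 10)/(-457) = (3*7)/(-4) + √(-6)*(-1/457) = 21*(-¼) + (I*√6)*(-1/457) = -21/4 - I*√6/457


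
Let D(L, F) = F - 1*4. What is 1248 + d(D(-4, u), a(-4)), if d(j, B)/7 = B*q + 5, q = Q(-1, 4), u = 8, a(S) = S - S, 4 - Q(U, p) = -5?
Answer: 1283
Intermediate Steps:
Q(U, p) = 9 (Q(U, p) = 4 - 1*(-5) = 4 + 5 = 9)
a(S) = 0
D(L, F) = -4 + F (D(L, F) = F - 4 = -4 + F)
q = 9
d(j, B) = 35 + 63*B (d(j, B) = 7*(B*9 + 5) = 7*(9*B + 5) = 7*(5 + 9*B) = 35 + 63*B)
1248 + d(D(-4, u), a(-4)) = 1248 + (35 + 63*0) = 1248 + (35 + 0) = 1248 + 35 = 1283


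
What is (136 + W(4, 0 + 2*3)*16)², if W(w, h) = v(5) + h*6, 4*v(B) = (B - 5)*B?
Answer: 506944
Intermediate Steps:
v(B) = B*(-5 + B)/4 (v(B) = ((B - 5)*B)/4 = ((-5 + B)*B)/4 = (B*(-5 + B))/4 = B*(-5 + B)/4)
W(w, h) = 6*h (W(w, h) = (¼)*5*(-5 + 5) + h*6 = (¼)*5*0 + 6*h = 0 + 6*h = 6*h)
(136 + W(4, 0 + 2*3)*16)² = (136 + (6*(0 + 2*3))*16)² = (136 + (6*(0 + 6))*16)² = (136 + (6*6)*16)² = (136 + 36*16)² = (136 + 576)² = 712² = 506944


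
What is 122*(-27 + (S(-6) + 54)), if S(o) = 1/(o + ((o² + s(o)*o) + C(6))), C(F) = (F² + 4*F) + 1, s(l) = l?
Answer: 418460/127 ≈ 3295.0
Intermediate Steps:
C(F) = 1 + F² + 4*F
S(o) = 1/(61 + o + 2*o²) (S(o) = 1/(o + ((o² + o*o) + (1 + 6² + 4*6))) = 1/(o + ((o² + o²) + (1 + 36 + 24))) = 1/(o + (2*o² + 61)) = 1/(o + (61 + 2*o²)) = 1/(61 + o + 2*o²))
122*(-27 + (S(-6) + 54)) = 122*(-27 + (1/(61 - 6 + 2*(-6)²) + 54)) = 122*(-27 + (1/(61 - 6 + 2*36) + 54)) = 122*(-27 + (1/(61 - 6 + 72) + 54)) = 122*(-27 + (1/127 + 54)) = 122*(-27 + 6859/127) = 122*(3430/127) = 418460/127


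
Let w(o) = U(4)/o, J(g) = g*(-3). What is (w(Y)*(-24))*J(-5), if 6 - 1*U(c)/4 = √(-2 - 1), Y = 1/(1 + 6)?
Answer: -60480 + 10080*I*√3 ≈ -60480.0 + 17459.0*I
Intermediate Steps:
Y = ⅐ (Y = 1/7 = ⅐ ≈ 0.14286)
U(c) = 24 - 4*I*√3 (U(c) = 24 - 4*√(-2 - 1) = 24 - 4*I*√3)
J(g) = -3*g
w(o) = (24 - 4*I*√3)/o
(w(Y)*(-24))*J(-5) = ((4*(6 - I*√3)/(⅐))*(-24))*(-3*(-5)) = ((4*7*(6 - I*√3))*(-24))*15 = ((168 - 28*I*√3)*(-24))*15 = (-4032 + 672*I*√3)*15 = -60480 + 10080*I*√3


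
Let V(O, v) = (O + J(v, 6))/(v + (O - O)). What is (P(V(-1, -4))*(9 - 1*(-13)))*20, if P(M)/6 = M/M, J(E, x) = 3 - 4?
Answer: 2640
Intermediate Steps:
J(E, x) = -1
V(O, v) = (-1 + O)/v (V(O, v) = (O - 1)/(v + (O - O)) = (-1 + O)/(v + 0) = (-1 + O)/v)
P(M) = 6 (P(M) = 6*(M/M) = 6*1 = 6)
(P(V(-1, -4))*(9 - 1*(-13)))*20 = (6*(9 - 1*(-13)))*20 = (6*(9 + 13))*20 = (6*22)*20 = 132*20 = 2640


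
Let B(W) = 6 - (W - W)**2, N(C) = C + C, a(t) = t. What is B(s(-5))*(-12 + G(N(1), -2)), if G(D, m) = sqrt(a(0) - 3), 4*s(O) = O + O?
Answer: -72 + 6*I*sqrt(3) ≈ -72.0 + 10.392*I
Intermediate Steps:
N(C) = 2*C
s(O) = O/2 (s(O) = (O + O)/4 = (2*O)/4 = O/2)
G(D, m) = I*sqrt(3) (G(D, m) = sqrt(0 - 3) = sqrt(-3) = I*sqrt(3))
B(W) = 6 (B(W) = 6 - 1*0**2 = 6 - 1*0 = 6 + 0 = 6)
B(s(-5))*(-12 + G(N(1), -2)) = 6*(-12 + I*sqrt(3)) = -72 + 6*I*sqrt(3)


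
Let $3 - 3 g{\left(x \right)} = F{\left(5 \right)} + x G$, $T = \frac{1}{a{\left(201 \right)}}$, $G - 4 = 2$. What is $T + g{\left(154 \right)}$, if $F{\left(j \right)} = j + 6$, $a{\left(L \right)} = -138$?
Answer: $- \frac{14291}{46} \approx -310.67$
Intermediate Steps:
$G = 6$ ($G = 4 + 2 = 6$)
$F{\left(j \right)} = 6 + j$
$T = - \frac{1}{138}$ ($T = \frac{1}{-138} = - \frac{1}{138} \approx -0.0072464$)
$g{\left(x \right)} = - \frac{8}{3} - 2 x$ ($g{\left(x \right)} = 1 - \frac{\left(6 + 5\right) + x 6}{3} = 1 - \frac{11 + 6 x}{3} = 1 - \left(\frac{11}{3} + 2 x\right) = - \frac{8}{3} - 2 x$)
$T + g{\left(154 \right)} = - \frac{1}{138} - \frac{932}{3} = - \frac{14291}{46}$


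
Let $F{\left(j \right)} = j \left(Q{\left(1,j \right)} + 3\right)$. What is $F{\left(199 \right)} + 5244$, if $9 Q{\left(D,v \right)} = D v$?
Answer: $\frac{92170}{9} \approx 10241.0$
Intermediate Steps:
$Q{\left(D,v \right)} = \frac{D v}{9}$
$F{\left(j \right)} = j \left(3 + \frac{j}{9}\right)$ ($F{\left(j \right)} = j \left(\frac{1}{9} \cdot 1 j + 3\right) = j \left(\frac{j}{9} + 3\right) = j \left(3 + \frac{j}{9}\right)$)
$F{\left(199 \right)} + 5244 = \frac{1}{9} \cdot 199 \left(27 + 199\right) + 5244 = \frac{1}{9} \cdot 199 \cdot 226 + 5244 = \frac{44974}{9} + 5244 = \frac{92170}{9}$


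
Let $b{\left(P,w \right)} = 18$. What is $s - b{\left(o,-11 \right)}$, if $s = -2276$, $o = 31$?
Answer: $-2294$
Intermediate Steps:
$s - b{\left(o,-11 \right)} = -2276 - 18 = -2294$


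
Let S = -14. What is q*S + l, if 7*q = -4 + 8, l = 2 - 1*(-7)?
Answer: 1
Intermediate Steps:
l = 9 (l = 2 + 7 = 9)
q = 4/7 (q = (-4 + 8)/7 = (1/7)*4 = 4/7 ≈ 0.57143)
q*S + l = (4/7)*(-14) + 9 = -8 + 9 = 1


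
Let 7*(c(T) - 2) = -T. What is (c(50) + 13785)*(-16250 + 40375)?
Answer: 2327073375/7 ≈ 3.3244e+8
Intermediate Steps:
c(T) = 2 - T/7 (c(T) = 2 + (-T)/7 = 2 - T/7)
(c(50) + 13785)*(-16250 + 40375) = ((2 - ⅐*50) + 13785)*(-16250 + 40375) = ((2 - 50/7) + 13785)*24125 = (-36/7 + 13785)*24125 = (96459/7)*24125 = 2327073375/7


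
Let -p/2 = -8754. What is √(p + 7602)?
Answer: 9*√310 ≈ 158.46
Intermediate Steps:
p = 17508 (p = -2*(-8754) = 17508)
√(p + 7602) = √(17508 + 7602) = √25110 = 9*√310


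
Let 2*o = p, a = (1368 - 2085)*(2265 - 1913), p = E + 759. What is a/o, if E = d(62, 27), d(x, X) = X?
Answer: -84128/131 ≈ -642.20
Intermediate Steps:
E = 27
p = 786 (p = 27 + 759 = 786)
a = -252384 (a = -717*352 = -252384)
o = 393 (o = (½)*786 = 393)
a/o = -252384/393 = -252384*1/393 = -84128/131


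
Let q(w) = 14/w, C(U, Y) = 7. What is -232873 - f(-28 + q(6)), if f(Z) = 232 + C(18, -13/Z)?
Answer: -233112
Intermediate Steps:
f(Z) = 239 (f(Z) = 232 + 7 = 239)
-232873 - f(-28 + q(6)) = -232873 - 1*239 = -232873 - 239 = -233112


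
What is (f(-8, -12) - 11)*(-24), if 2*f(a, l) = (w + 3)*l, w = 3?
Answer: 1128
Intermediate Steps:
f(a, l) = 3*l (f(a, l) = ((3 + 3)*l)/2 = (6*l)/2 = 3*l)
(f(-8, -12) - 11)*(-24) = (3*(-12) - 11)*(-24) = (-36 - 11)*(-24) = -47*(-24) = 1128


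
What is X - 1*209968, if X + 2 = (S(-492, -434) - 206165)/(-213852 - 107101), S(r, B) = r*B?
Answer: -67390508773/320953 ≈ -2.0997e+5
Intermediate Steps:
S(r, B) = B*r
X = -649269/320953 (X = -2 + (-434*(-492) - 206165)/(-213852 - 107101) = -2 + (213528 - 206165)/(-320953) = -2 + 7363*(-1/320953) = -2 - 7363/320953 = -649269/320953 ≈ -2.0229)
X - 1*209968 = -649269/320953 - 1*209968 = -649269/320953 - 209968 = -67390508773/320953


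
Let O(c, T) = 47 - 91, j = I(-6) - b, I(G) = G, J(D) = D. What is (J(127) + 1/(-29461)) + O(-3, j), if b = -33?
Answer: 2445262/29461 ≈ 83.000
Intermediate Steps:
j = 27 (j = -6 - 1*(-33) = -6 + 33 = 27)
O(c, T) = -44
(J(127) + 1/(-29461)) + O(-3, j) = (127 + 1/(-29461)) - 44 = (127 - 1/29461) - 44 = 3741546/29461 - 44 = 2445262/29461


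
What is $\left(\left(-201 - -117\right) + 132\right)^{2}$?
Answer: $2304$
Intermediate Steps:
$\left(\left(-201 - -117\right) + 132\right)^{2} = \left(\left(-201 + 117\right) + 132\right)^{2} = \left(-84 + 132\right)^{2} = 48^{2} = 2304$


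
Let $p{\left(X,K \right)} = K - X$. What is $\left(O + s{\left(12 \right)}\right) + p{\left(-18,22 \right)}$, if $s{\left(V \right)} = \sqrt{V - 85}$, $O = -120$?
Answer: $-80 + i \sqrt{73} \approx -80.0 + 8.544 i$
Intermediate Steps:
$s{\left(V \right)} = \sqrt{-85 + V}$
$\left(O + s{\left(12 \right)}\right) + p{\left(-18,22 \right)} = \left(-120 + \sqrt{-85 + 12}\right) + \left(22 - -18\right) = \left(-120 + \sqrt{-73}\right) + \left(22 + 18\right) = \left(-120 + i \sqrt{73}\right) + 40 = -80 + i \sqrt{73}$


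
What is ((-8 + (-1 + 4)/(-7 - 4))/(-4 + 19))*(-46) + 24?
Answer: 8146/165 ≈ 49.370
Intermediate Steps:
((-8 + (-1 + 4)/(-7 - 4))/(-4 + 19))*(-46) + 24 = ((-8 + 3/(-11))/15)*(-46) + 24 = ((-8 + 3*(-1/11))*(1/15))*(-46) + 24 = ((-8 - 3/11)*(1/15))*(-46) + 24 = -91/11*1/15*(-46) + 24 = -91/165*(-46) + 24 = 4186/165 + 24 = 8146/165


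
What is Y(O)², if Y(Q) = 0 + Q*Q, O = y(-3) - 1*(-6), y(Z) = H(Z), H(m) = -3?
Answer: 81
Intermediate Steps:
y(Z) = -3
O = 3 (O = -3 - 1*(-6) = -3 + 6 = 3)
Y(Q) = Q² (Y(Q) = 0 + Q² = Q²)
Y(O)² = (3²)² = 9² = 81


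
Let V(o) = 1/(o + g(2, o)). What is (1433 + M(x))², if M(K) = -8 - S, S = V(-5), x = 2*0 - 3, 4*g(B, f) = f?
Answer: 1269425641/625 ≈ 2.0311e+6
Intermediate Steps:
g(B, f) = f/4
V(o) = 4/(5*o) (V(o) = 1/(o + o/4) = 1/(5*o/4) = 4/(5*o))
x = -3 (x = 0 - 3 = -3)
S = -4/25 (S = (⅘)/(-5) = (⅘)*(-⅕) = -4/25 ≈ -0.16000)
M(K) = -196/25 (M(K) = -8 - 1*(-4/25) = -8 + 4/25 = -196/25)
(1433 + M(x))² = (1433 - 196/25)² = (35629/25)² = 1269425641/625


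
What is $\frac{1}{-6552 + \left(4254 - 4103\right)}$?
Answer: $- \frac{1}{6401} \approx -0.00015623$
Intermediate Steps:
$\frac{1}{-6552 + \left(4254 - 4103\right)} = \frac{1}{-6552 + 151} = \frac{1}{-6401} = - \frac{1}{6401}$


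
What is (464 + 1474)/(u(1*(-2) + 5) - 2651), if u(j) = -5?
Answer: -969/1328 ≈ -0.72967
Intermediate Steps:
(464 + 1474)/(u(1*(-2) + 5) - 2651) = (464 + 1474)/(-5 - 2651) = 1938/(-2656) = 1938*(-1/2656) = -969/1328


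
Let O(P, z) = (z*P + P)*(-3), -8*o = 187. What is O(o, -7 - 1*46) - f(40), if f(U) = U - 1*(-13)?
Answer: -7399/2 ≈ -3699.5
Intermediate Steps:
f(U) = 13 + U (f(U) = U + 13 = 13 + U)
o = -187/8 (o = -⅛*187 = -187/8 ≈ -23.375)
O(P, z) = -3*P - 3*P*z (O(P, z) = (P*z + P)*(-3) = (P + P*z)*(-3) = -3*P - 3*P*z)
O(o, -7 - 1*46) - f(40) = -3*(-187/8)*(1 + (-7 - 1*46)) - (13 + 40) = -3*(-187/8)*(1 + (-7 - 46)) - 1*53 = -3*(-187/8)*(1 - 53) - 53 = -3*(-187/8)*(-52) - 53 = -7293/2 - 53 = -7399/2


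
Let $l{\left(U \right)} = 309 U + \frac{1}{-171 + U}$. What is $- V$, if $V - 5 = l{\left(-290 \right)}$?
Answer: $\frac{41307906}{461} \approx 89605.0$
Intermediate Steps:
$l{\left(U \right)} = \frac{1}{-171 + U} + 309 U$
$V = - \frac{41307906}{461}$ ($V = 5 + \frac{1 - -15323310 + 309 \left(-290\right)^{2}}{-171 - 290} = 5 + \frac{1 + 15323310 + 309 \cdot 84100}{-461} = 5 - \frac{1 + 15323310 + 25986900}{461} = 5 - \frac{41310211}{461} = - \frac{41307906}{461} \approx -89605.0$)
$- V = \left(-1\right) \left(- \frac{41307906}{461}\right) = \frac{41307906}{461}$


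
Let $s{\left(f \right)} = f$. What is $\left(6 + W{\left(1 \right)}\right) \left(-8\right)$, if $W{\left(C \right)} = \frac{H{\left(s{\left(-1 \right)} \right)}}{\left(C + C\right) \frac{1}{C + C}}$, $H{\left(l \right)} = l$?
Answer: $-40$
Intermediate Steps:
$W{\left(C \right)} = -1$ ($W{\left(C \right)} = - \frac{1}{\left(C + C\right) \frac{1}{C + C}} = - \frac{1}{2 C \frac{1}{2 C}} = - 1^{-1} = \left(-1\right) 1 = -1$)
$\left(6 + W{\left(1 \right)}\right) \left(-8\right) = \left(6 - 1\right) \left(-8\right) = 5 \left(-8\right) = -40$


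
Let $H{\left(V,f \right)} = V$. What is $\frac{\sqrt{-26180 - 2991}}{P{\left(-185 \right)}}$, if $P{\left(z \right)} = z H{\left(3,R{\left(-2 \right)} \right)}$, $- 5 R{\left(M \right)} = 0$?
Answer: $- \frac{i \sqrt{29171}}{555} \approx - 0.30774 i$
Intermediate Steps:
$R{\left(M \right)} = 0$ ($R{\left(M \right)} = \left(- \frac{1}{5}\right) 0 = 0$)
$P{\left(z \right)} = 3 z$ ($P{\left(z \right)} = z 3 = 3 z$)
$\frac{\sqrt{-26180 - 2991}}{P{\left(-185 \right)}} = \frac{\sqrt{-26180 - 2991}}{3 \left(-185\right)} = \frac{\sqrt{-29171}}{-555} = i \sqrt{29171} \left(- \frac{1}{555}\right) = - \frac{i \sqrt{29171}}{555}$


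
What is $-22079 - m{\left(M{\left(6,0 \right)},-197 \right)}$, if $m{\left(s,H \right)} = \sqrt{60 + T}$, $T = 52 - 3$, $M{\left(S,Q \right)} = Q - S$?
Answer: $-22079 - \sqrt{109} \approx -22089.0$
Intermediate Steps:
$T = 49$
$m{\left(s,H \right)} = \sqrt{109}$ ($m{\left(s,H \right)} = \sqrt{60 + 49} = \sqrt{109}$)
$-22079 - m{\left(M{\left(6,0 \right)},-197 \right)} = -22079 - \sqrt{109}$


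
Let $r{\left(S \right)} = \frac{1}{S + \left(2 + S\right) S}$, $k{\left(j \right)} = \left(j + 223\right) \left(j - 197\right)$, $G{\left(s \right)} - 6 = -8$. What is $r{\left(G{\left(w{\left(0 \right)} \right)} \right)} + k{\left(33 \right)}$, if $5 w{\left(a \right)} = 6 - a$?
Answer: $- \frac{83969}{2} \approx -41985.0$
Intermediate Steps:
$w{\left(a \right)} = \frac{6}{5} - \frac{a}{5}$ ($w{\left(a \right)} = \frac{6 - a}{5} = \frac{6}{5} - \frac{a}{5}$)
$G{\left(s \right)} = -2$ ($G{\left(s \right)} = 6 - 8 = -2$)
$k{\left(j \right)} = \left(-197 + j\right) \left(223 + j\right)$ ($k{\left(j \right)} = \left(223 + j\right) \left(-197 + j\right) = \left(-197 + j\right) \left(223 + j\right)$)
$r{\left(S \right)} = \frac{1}{S + S \left(2 + S\right)}$
$r{\left(G{\left(w{\left(0 \right)} \right)} \right)} + k{\left(33 \right)} = \frac{1}{\left(-2\right) \left(3 - 2\right)} + \left(-43931 + 33^{2} + 26 \cdot 33\right) = - \frac{1}{2 \cdot 1} + \left(-43931 + 1089 + 858\right) = \left(- \frac{1}{2}\right) 1 - 41984 = - \frac{1}{2} - 41984 = - \frac{83969}{2}$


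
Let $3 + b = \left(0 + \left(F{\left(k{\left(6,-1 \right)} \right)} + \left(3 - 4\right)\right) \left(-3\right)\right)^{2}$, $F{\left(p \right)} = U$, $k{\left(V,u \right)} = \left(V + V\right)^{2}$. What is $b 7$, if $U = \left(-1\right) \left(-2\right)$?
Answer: $42$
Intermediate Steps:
$k{\left(V,u \right)} = 4 V^{2}$ ($k{\left(V,u \right)} = \left(2 V\right)^{2} = 4 V^{2}$)
$U = 2$
$F{\left(p \right)} = 2$
$b = 6$ ($b = -3 + \left(0 + \left(2 + \left(3 - 4\right)\right) \left(-3\right)\right)^{2} = -3 + \left(0 + \left(2 - 1\right) \left(-3\right)\right)^{2} = -3 + \left(0 + 1 \left(-3\right)\right)^{2} = -3 + \left(0 - 3\right)^{2} = -3 + \left(-3\right)^{2} = -3 + 9 = 6$)
$b 7 = 6 \cdot 7 = 42$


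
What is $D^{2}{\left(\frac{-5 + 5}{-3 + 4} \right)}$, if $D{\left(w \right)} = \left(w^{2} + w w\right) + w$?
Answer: $0$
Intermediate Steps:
$D{\left(w \right)} = w + 2 w^{2}$ ($D{\left(w \right)} = \left(w^{2} + w^{2}\right) + w = 2 w^{2} + w = w + 2 w^{2}$)
$D^{2}{\left(\frac{-5 + 5}{-3 + 4} \right)} = \left(\frac{-5 + 5}{-3 + 4} \left(1 + 2 \frac{-5 + 5}{-3 + 4}\right)\right)^{2} = \left(\frac{0}{1} \left(1 + 2 \cdot \frac{0}{1}\right)\right)^{2} = \left(0 \cdot 1 \left(1 + 2 \cdot 0 \cdot 1\right)\right)^{2} = \left(0 \left(1 + 2 \cdot 0\right)\right)^{2} = \left(0 \left(1 + 0\right)\right)^{2} = \left(0 \cdot 1\right)^{2} = 0^{2} = 0$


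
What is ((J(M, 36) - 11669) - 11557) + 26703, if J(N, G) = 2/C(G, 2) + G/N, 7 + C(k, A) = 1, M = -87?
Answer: 302434/87 ≈ 3476.3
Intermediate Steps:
C(k, A) = -6 (C(k, A) = -7 + 1 = -6)
J(N, G) = -⅓ + G/N (J(N, G) = 2/(-6) + G/N = 2*(-⅙) + G/N = -⅓ + G/N)
((J(M, 36) - 11669) - 11557) + 26703 = (((36 - ⅓*(-87))/(-87) - 11669) - 11557) + 26703 = ((-(36 + 29)/87 - 11669) - 11557) + 26703 = ((-1/87*65 - 11669) - 11557) + 26703 = ((-65/87 - 11669) - 11557) + 26703 = (-1015268/87 - 11557) + 26703 = -2020727/87 + 26703 = 302434/87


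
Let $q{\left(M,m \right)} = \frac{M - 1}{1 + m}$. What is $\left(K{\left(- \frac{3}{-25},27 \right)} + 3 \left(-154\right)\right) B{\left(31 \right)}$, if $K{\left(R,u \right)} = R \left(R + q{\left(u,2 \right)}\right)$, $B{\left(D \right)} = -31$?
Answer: $\frac{8930821}{625} \approx 14289.0$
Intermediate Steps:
$q{\left(M,m \right)} = \frac{-1 + M}{1 + m}$
$K{\left(R,u \right)} = R \left(- \frac{1}{3} + R + \frac{u}{3}\right)$ ($K{\left(R,u \right)} = R \left(R + \frac{-1 + u}{1 + 2}\right) = R \left(R + \frac{-1 + u}{3}\right) = R \left(R + \left(- \frac{1}{3} + \frac{u}{3}\right)\right) = R \left(- \frac{1}{3} + R + \frac{u}{3}\right)$)
$\left(K{\left(- \frac{3}{-25},27 \right)} + 3 \left(-154\right)\right) B{\left(31 \right)} = \left(\frac{- \frac{3}{-25} \left(-1 + 27 + 3 \left(- \frac{3}{-25}\right)\right)}{3} + 3 \left(-154\right)\right) \left(-31\right) = \left(\frac{\left(-3\right) \left(- \frac{1}{25}\right) \left(-1 + 27 + 3 \left(\left(-3\right) \left(- \frac{1}{25}\right)\right)\right)}{3} - 462\right) \left(-31\right) = \left(\frac{1}{3} \cdot \frac{3}{25} \left(-1 + 27 + 3 \cdot \frac{3}{25}\right) - 462\right) \left(-31\right) = \left(\frac{1}{3} \cdot \frac{3}{25} \left(-1 + 27 + \frac{9}{25}\right) - 462\right) \left(-31\right) = \left(\frac{1}{3} \cdot \frac{3}{25} \cdot \frac{659}{25} - 462\right) \left(-31\right) = \left(\frac{659}{625} - 462\right) \left(-31\right) = \left(- \frac{288091}{625}\right) \left(-31\right) = \frac{8930821}{625}$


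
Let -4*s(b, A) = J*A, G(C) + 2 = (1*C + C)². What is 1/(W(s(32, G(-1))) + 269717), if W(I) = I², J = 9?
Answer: 4/1078949 ≈ 3.7073e-6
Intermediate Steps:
G(C) = -2 + 4*C² (G(C) = -2 + (1*C + C)² = -2 + (C + C)² = -2 + (2*C)² = -2 + 4*C²)
s(b, A) = -9*A/4
1/(W(s(32, G(-1))) + 269717) = 1/((-9*(-2 + 4*(-1)²)/4)² + 269717) = 1/((-9*(-2 + 4*1)/4)² + 269717) = 1/((-9*(-2 + 4)/4)² + 269717) = 1/((-9/4*2)² + 269717) = 1/((-9/2)² + 269717) = 1/(81/4 + 269717) = 1/(1078949/4) = 4/1078949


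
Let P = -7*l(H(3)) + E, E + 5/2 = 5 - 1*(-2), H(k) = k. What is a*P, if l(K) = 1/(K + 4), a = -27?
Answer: -189/2 ≈ -94.500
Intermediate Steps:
E = 9/2 (E = -5/2 + (5 - 1*(-2)) = -5/2 + (5 + 2) = -5/2 + 7 = 9/2 ≈ 4.5000)
l(K) = 1/(4 + K)
P = 7/2 (P = -7/(4 + 3) + 9/2 = -7/7 + 9/2 = -7*⅐ + 9/2 = -1 + 9/2 = 7/2 ≈ 3.5000)
a*P = -27*7/2 = -189/2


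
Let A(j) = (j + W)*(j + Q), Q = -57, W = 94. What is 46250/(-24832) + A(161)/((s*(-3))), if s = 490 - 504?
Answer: 54716845/86912 ≈ 629.57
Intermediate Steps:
A(j) = (-57 + j)*(94 + j) (A(j) = (j + 94)*(j - 57) = (94 + j)*(-57 + j) = (-57 + j)*(94 + j))
s = -14
46250/(-24832) + A(161)/((s*(-3))) = 46250/(-24832) + (-5358 + 161² + 37*161)/((-14*(-3))) = 46250*(-1/24832) + (-5358 + 25921 + 5957)/42 = -23125/12416 + 26520*(1/42) = -23125/12416 + 4420/7 = 54716845/86912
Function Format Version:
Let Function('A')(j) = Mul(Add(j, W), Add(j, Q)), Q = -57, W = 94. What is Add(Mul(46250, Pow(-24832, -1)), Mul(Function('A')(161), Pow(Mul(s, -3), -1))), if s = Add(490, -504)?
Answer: Rational(54716845, 86912) ≈ 629.57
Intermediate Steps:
Function('A')(j) = Mul(Add(-57, j), Add(94, j)) (Function('A')(j) = Mul(Add(j, 94), Add(j, -57)) = Mul(Add(94, j), Add(-57, j)) = Mul(Add(-57, j), Add(94, j)))
s = -14
Add(Mul(46250, Pow(-24832, -1)), Mul(Function('A')(161), Pow(Mul(s, -3), -1))) = Add(Mul(46250, Pow(-24832, -1)), Mul(Add(-5358, Pow(161, 2), Mul(37, 161)), Pow(Mul(-14, -3), -1))) = Add(Mul(46250, Rational(-1, 24832)), Mul(Add(-5358, 25921, 5957), Pow(42, -1))) = Add(Rational(-23125, 12416), Mul(26520, Rational(1, 42))) = Add(Rational(-23125, 12416), Rational(4420, 7)) = Rational(54716845, 86912)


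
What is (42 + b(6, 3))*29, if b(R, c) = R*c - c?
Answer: 1653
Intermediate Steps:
b(R, c) = -c + R*c
(42 + b(6, 3))*29 = (42 + 3*(-1 + 6))*29 = (42 + 3*5)*29 = (42 + 15)*29 = 57*29 = 1653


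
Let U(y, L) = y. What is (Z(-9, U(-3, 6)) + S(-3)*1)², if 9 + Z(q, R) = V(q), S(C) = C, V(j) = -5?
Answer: 289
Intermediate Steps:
Z(q, R) = -14 (Z(q, R) = -9 - 5 = -14)
(Z(-9, U(-3, 6)) + S(-3)*1)² = (-14 - 3*1)² = (-14 - 3)² = (-17)² = 289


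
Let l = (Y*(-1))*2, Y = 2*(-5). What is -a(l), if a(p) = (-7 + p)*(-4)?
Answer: 52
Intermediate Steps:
Y = -10
l = 20 (l = -10*(-1)*2 = 10*2 = 20)
a(p) = 28 - 4*p
-a(l) = -(28 - 4*20) = -(28 - 80) = -1*(-52) = 52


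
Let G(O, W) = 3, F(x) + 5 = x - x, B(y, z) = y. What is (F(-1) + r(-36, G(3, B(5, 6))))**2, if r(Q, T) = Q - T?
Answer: 1936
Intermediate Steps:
F(x) = -5 (F(x) = -5 + (x - x) = -5 + 0 = -5)
(F(-1) + r(-36, G(3, B(5, 6))))**2 = (-5 + (-36 - 1*3))**2 = (-5 + (-36 - 3))**2 = (-5 - 39)**2 = (-44)**2 = 1936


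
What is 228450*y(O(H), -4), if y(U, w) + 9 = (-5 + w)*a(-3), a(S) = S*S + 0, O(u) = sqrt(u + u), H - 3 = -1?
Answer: -20560500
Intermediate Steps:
H = 2 (H = 3 - 1 = 2)
O(u) = sqrt(2)*sqrt(u) (O(u) = sqrt(2*u) = sqrt(2)*sqrt(u))
a(S) = S**2 (a(S) = S**2 + 0 = S**2)
y(U, w) = -54 + 9*w (y(U, w) = -9 + (-5 + w)*(-3)**2 = -9 + (-5 + w)*9 = -9 + (-45 + 9*w) = -54 + 9*w)
228450*y(O(H), -4) = 228450*(-54 + 9*(-4)) = 228450*(-54 - 36) = 228450*(-90) = -20560500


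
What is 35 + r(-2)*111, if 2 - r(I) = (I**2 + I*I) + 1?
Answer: -742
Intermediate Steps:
r(I) = 1 - 2*I**2 (r(I) = 2 - ((I**2 + I*I) + 1) = 2 - ((I**2 + I**2) + 1) = 2 - (2*I**2 + 1) = 2 - (1 + 2*I**2) = 2 + (-1 - 2*I**2) = 1 - 2*I**2)
35 + r(-2)*111 = 35 + (1 - 2*(-2)**2)*111 = 35 + (1 - 2*4)*111 = 35 + (1 - 8)*111 = 35 - 7*111 = 35 - 777 = -742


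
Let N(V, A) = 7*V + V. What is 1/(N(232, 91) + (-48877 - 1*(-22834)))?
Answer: -1/24187 ≈ -4.1345e-5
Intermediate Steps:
N(V, A) = 8*V
1/(N(232, 91) + (-48877 - 1*(-22834))) = 1/(8*232 + (-48877 - 1*(-22834))) = 1/(1856 + (-48877 + 22834)) = 1/(1856 - 26043) = 1/(-24187) = -1/24187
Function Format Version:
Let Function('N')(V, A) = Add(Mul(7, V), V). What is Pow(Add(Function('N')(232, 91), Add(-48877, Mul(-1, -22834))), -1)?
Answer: Rational(-1, 24187) ≈ -4.1345e-5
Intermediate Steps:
Function('N')(V, A) = Mul(8, V)
Pow(Add(Function('N')(232, 91), Add(-48877, Mul(-1, -22834))), -1) = Pow(Add(Mul(8, 232), Add(-48877, Mul(-1, -22834))), -1) = Pow(Add(1856, Add(-48877, 22834)), -1) = Pow(Add(1856, -26043), -1) = Pow(-24187, -1) = Rational(-1, 24187)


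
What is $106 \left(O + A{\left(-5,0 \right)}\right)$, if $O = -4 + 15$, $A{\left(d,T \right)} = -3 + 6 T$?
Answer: $848$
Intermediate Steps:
$O = 11$
$106 \left(O + A{\left(-5,0 \right)}\right) = 106 \left(11 + \left(-3 + 6 \cdot 0\right)\right) = 106 \left(11 + \left(-3 + 0\right)\right) = 106 \left(11 - 3\right) = 106 \cdot 8 = 848$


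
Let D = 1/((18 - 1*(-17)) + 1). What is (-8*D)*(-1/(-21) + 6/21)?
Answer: -2/27 ≈ -0.074074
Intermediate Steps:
D = 1/36 (D = 1/((18 + 17) + 1) = 1/(35 + 1) = 1/36 ≈ 0.027778)
(-8*D)*(-1/(-21) + 6/21) = (-8*1/36)*(-1/(-21) + 6/21) = -2*(-1*(-1/21) + 6*(1/21))/9 = -2*(1/21 + 2/7)/9 = -2/9*⅓ = -2/27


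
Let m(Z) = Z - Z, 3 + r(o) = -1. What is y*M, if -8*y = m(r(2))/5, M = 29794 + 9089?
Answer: 0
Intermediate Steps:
r(o) = -4 (r(o) = -3 - 1 = -4)
m(Z) = 0
M = 38883
y = 0 (y = -0/5 = -⅛*0 = 0)
y*M = 0*38883 = 0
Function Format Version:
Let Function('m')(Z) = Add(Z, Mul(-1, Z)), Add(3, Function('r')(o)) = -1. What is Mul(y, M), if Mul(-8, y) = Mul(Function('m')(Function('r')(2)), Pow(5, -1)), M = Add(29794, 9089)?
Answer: 0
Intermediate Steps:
Function('r')(o) = -4 (Function('r')(o) = Add(-3, -1) = -4)
Function('m')(Z) = 0
M = 38883
y = 0 (y = Mul(Rational(-1, 8), Mul(0, Pow(5, -1))) = Mul(Rational(-1, 8), Mul(0, Rational(1, 5))) = Mul(Rational(-1, 8), 0) = 0)
Mul(y, M) = Mul(0, 38883) = 0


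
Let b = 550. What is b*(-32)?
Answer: -17600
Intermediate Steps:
b*(-32) = 550*(-32) = -17600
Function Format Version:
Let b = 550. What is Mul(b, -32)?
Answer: -17600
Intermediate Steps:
Mul(b, -32) = Mul(550, -32) = -17600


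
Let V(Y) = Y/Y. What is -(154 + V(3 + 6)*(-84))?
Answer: -70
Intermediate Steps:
V(Y) = 1
-(154 + V(3 + 6)*(-84)) = -(154 + 1*(-84)) = -(154 - 84) = -1*70 = -70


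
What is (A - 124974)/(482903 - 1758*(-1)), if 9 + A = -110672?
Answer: -235655/484661 ≈ -0.48623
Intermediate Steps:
A = -110681 (A = -9 - 110672 = -110681)
(A - 124974)/(482903 - 1758*(-1)) = (-110681 - 124974)/(482903 - 1758*(-1)) = -235655/(482903 + 1758) = -235655/484661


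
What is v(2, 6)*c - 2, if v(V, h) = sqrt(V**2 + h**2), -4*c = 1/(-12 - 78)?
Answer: -2 + sqrt(10)/180 ≈ -1.9824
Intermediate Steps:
c = 1/360 (c = -1/(4*(-12 - 78)) = -1/4/(-90) = -1/4*(-1/90) = 1/360 ≈ 0.0027778)
v(2, 6)*c - 2 = sqrt(2**2 + 6**2)*(1/360) - 2 = sqrt(4 + 36)*(1/360) - 2 = sqrt(40)*(1/360) - 2 = (2*sqrt(10))*(1/360) - 2 = sqrt(10)/180 - 2 = -2 + sqrt(10)/180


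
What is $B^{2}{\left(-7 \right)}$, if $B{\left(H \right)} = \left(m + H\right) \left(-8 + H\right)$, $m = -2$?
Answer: $18225$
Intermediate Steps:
$B{\left(H \right)} = \left(-8 + H\right) \left(-2 + H\right)$ ($B{\left(H \right)} = \left(-2 + H\right) \left(-8 + H\right) = \left(-8 + H\right) \left(-2 + H\right)$)
$B^{2}{\left(-7 \right)} = \left(16 + \left(-7\right)^{2} - -70\right)^{2} = \left(16 + 49 + 70\right)^{2} = 135^{2} = 18225$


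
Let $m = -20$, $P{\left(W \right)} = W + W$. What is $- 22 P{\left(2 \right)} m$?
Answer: $1760$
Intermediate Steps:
$P{\left(W \right)} = 2 W$
$- 22 P{\left(2 \right)} m = - 22 \cdot 2 \cdot 2 \left(-20\right) = \left(-22\right) 4 \left(-20\right) = \left(-88\right) \left(-20\right) = 1760$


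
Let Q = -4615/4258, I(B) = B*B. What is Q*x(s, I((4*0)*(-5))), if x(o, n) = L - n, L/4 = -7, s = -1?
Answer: 64610/2129 ≈ 30.348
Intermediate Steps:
I(B) = B**2
L = -28 (L = 4*(-7) = -28)
x(o, n) = -28 - n
Q = -4615/4258 (Q = -4615*1/4258 = -4615/4258 ≈ -1.0838)
Q*x(s, I((4*0)*(-5))) = -4615*(-28 - ((4*0)*(-5))**2)/4258 = -4615*(-28 - (0*(-5))**2)/4258 = -4615*(-28 - 1*0**2)/4258 = -4615*(-28 - 1*0)/4258 = -4615*(-28 + 0)/4258 = -4615/4258*(-28) = 64610/2129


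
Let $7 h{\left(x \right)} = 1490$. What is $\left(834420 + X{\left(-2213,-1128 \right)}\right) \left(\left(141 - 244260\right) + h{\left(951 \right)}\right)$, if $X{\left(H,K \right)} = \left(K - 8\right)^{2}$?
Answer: $- \frac{3627960458188}{7} \approx -5.1828 \cdot 10^{11}$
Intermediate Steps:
$h{\left(x \right)} = \frac{1490}{7}$ ($h{\left(x \right)} = \frac{1}{7} \cdot 1490 = \frac{1490}{7}$)
$X{\left(H,K \right)} = \left(-8 + K\right)^{2}$
$\left(834420 + X{\left(-2213,-1128 \right)}\right) \left(\left(141 - 244260\right) + h{\left(951 \right)}\right) = \left(834420 + \left(-8 - 1128\right)^{2}\right) \left(\left(141 - 244260\right) + \frac{1490}{7}\right) = \left(834420 + \left(-1136\right)^{2}\right) \left(\left(141 - 244260\right) + \frac{1490}{7}\right) = \left(834420 + 1290496\right) \left(-244119 + \frac{1490}{7}\right) = 2124916 \left(- \frac{1707343}{7}\right) = - \frac{3627960458188}{7}$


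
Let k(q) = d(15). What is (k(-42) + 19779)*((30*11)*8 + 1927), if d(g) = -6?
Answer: 90303291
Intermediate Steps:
k(q) = -6
(k(-42) + 19779)*((30*11)*8 + 1927) = (-6 + 19779)*((30*11)*8 + 1927) = 19773*(330*8 + 1927) = 19773*(2640 + 1927) = 19773*4567 = 90303291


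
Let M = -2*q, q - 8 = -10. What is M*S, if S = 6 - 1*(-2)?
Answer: 32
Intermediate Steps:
q = -2 (q = 8 - 10 = -2)
M = 4 (M = -2*(-2) = 4)
S = 8 (S = 6 + 2 = 8)
M*S = 4*8 = 32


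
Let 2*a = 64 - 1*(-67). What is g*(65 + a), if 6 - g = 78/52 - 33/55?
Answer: 13311/20 ≈ 665.55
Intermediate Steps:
a = 131/2 (a = (64 - 1*(-67))/2 = (64 + 67)/2 = (½)*131 = 131/2 ≈ 65.500)
g = 51/10 (g = 6 - (78/52 - 33/55) = 6 - (78*(1/52) - 33*1/55) = 6 - (3/2 - ⅗) = 6 - 1*9/10 = 6 - 9/10 = 51/10 ≈ 5.1000)
g*(65 + a) = 51*(65 + 131/2)/10 = (51/10)*(261/2) = 13311/20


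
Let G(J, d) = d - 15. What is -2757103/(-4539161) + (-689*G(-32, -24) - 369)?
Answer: 120299601925/4539161 ≈ 26503.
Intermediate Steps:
G(J, d) = -15 + d
-2757103/(-4539161) + (-689*G(-32, -24) - 369) = -2757103/(-4539161) + (-689*(-15 - 24) - 369) = -2757103*(-1/4539161) + (-689*(-39) - 369) = 2757103/4539161 + (26871 - 369) = 2757103/4539161 + 26502 = 120299601925/4539161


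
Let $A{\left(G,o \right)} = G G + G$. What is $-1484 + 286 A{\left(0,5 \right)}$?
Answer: $-1484$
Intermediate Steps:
$A{\left(G,o \right)} = G + G^{2}$ ($A{\left(G,o \right)} = G^{2} + G = G + G^{2}$)
$-1484 + 286 A{\left(0,5 \right)} = -1484 + 286 \cdot 0 \left(1 + 0\right) = -1484 + 286 \cdot 0 \cdot 1 = -1484 + 286 \cdot 0 = -1484 + 0 = -1484$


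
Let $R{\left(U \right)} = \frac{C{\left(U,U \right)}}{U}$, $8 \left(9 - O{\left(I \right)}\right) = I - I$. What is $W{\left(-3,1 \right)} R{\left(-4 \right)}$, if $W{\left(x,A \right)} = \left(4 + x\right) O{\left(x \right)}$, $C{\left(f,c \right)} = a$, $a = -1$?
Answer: $\frac{9}{4} \approx 2.25$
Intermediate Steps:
$C{\left(f,c \right)} = -1$
$O{\left(I \right)} = 9$ ($O{\left(I \right)} = 9 - \frac{I - I}{8} = 9 - 0 = 9 + 0 = 9$)
$W{\left(x,A \right)} = 36 + 9 x$ ($W{\left(x,A \right)} = \left(4 + x\right) 9 = 36 + 9 x$)
$R{\left(U \right)} = - \frac{1}{U}$
$W{\left(-3,1 \right)} R{\left(-4 \right)} = \left(36 + 9 \left(-3\right)\right) \left(- \frac{1}{-4}\right) = \left(36 - 27\right) \left(\left(-1\right) \left(- \frac{1}{4}\right)\right) = 9 \cdot \frac{1}{4} = \frac{9}{4}$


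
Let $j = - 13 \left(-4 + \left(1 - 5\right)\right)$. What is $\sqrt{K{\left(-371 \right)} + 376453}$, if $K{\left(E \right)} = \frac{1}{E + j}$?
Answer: $\frac{5 \sqrt{1073478306}}{267} \approx 613.56$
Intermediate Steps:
$j = 104$ ($j = - 13 \left(-4 + \left(1 - 5\right)\right) = - 13 \left(-4 - 4\right) = \left(-13\right) \left(-8\right) = 104$)
$K{\left(E \right)} = \frac{1}{104 + E}$ ($K{\left(E \right)} = \frac{1}{E + 104} = \frac{1}{104 + E}$)
$\sqrt{K{\left(-371 \right)} + 376453} = \sqrt{\frac{1}{104 - 371} + 376453} = \sqrt{\frac{1}{-267} + 376453} = \sqrt{- \frac{1}{267} + 376453} = \sqrt{\frac{100512950}{267}} = \frac{5 \sqrt{1073478306}}{267}$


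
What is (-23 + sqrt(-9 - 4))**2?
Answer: (23 - I*sqrt(13))**2 ≈ 516.0 - 165.86*I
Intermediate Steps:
(-23 + sqrt(-9 - 4))**2 = (-23 + sqrt(-13))**2 = (-23 + I*sqrt(13))**2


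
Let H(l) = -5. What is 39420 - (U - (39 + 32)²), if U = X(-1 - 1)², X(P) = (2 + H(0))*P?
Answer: 44425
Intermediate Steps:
X(P) = -3*P (X(P) = (2 - 5)*P = -3*P)
U = 36 (U = (-3*(-1 - 1))² = (-3*(-2))² = 6² = 36)
39420 - (U - (39 + 32)²) = 39420 - (36 - (39 + 32)²) = 39420 - (36 - 1*71²) = 39420 - (36 - 1*5041) = 39420 - (36 - 5041) = 39420 - 1*(-5005) = 39420 + 5005 = 44425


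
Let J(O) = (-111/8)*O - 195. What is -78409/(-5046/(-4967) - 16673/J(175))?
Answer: -8172765700455/768408638 ≈ -10636.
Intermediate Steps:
J(O) = -195 - 111*O/8 (J(O) = (-111*⅛)*O - 195 = -111*O/8 - 195 = -195 - 111*O/8)
-78409/(-5046/(-4967) - 16673/J(175)) = -78409/(-5046/(-4967) - 16673/(-195 - 111/8*175)) = -78409/(-5046*(-1/4967) - 16673/(-195 - 19425/8)) = -78409/(5046/4967 - 16673/(-20985/8)) = -78409/(5046/4967 - 16673*(-8/20985)) = -78409/(5046/4967 + 133384/20985) = -78409/768408638/104232495 = -78409*104232495/768408638 = -8172765700455/768408638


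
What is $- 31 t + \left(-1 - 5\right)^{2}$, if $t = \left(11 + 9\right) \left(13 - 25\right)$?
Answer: $7476$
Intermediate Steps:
$t = -240$ ($t = 20 \left(-12\right) = -240$)
$- 31 t + \left(-1 - 5\right)^{2} = \left(-31\right) \left(-240\right) + \left(-1 - 5\right)^{2} = 7440 + \left(-6\right)^{2} = 7440 + 36 = 7476$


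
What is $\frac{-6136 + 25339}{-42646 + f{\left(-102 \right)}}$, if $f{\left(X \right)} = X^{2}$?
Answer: $- \frac{19203}{32242} \approx -0.59559$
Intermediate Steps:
$\frac{-6136 + 25339}{-42646 + f{\left(-102 \right)}} = \frac{-6136 + 25339}{-42646 + \left(-102\right)^{2}} = \frac{19203}{-42646 + 10404} = \frac{19203}{-32242} = 19203 \left(- \frac{1}{32242}\right) = - \frac{19203}{32242}$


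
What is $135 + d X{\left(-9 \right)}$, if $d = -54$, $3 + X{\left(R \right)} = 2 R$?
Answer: $1269$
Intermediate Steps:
$X{\left(R \right)} = -3 + 2 R$
$135 + d X{\left(-9 \right)} = 135 - 54 \left(-3 + 2 \left(-9\right)\right) = 135 - 54 \left(-3 - 18\right) = 135 - -1134 = 135 + 1134 = 1269$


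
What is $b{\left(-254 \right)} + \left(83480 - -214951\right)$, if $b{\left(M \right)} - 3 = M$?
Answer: $298180$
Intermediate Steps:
$b{\left(M \right)} = 3 + M$
$b{\left(-254 \right)} + \left(83480 - -214951\right) = \left(3 - 254\right) + \left(83480 - -214951\right) = -251 + \left(83480 + 214951\right) = -251 + 298431 = 298180$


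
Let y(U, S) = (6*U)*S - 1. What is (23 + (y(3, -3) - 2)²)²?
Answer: 10705984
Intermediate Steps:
y(U, S) = -1 + 6*S*U (y(U, S) = 6*S*U - 1 = -1 + 6*S*U)
(23 + (y(3, -3) - 2)²)² = (23 + ((-1 + 6*(-3)*3) - 2)²)² = (23 + ((-1 - 54) - 2)²)² = (23 + (-55 - 2)²)² = (23 + (-57)²)² = (23 + 3249)² = 3272² = 10705984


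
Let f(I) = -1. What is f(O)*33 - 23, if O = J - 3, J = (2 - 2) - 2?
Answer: -56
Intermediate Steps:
J = -2 (J = 0 - 2 = -2)
O = -5 (O = -2 - 3 = -5)
f(O)*33 - 23 = -1*33 - 23 = -33 - 23 = -56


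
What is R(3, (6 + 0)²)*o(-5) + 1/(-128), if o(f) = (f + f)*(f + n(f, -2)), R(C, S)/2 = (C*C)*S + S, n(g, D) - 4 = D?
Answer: 2764799/128 ≈ 21600.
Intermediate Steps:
n(g, D) = 4 + D
R(C, S) = 2*S + 2*S*C² (R(C, S) = 2*((C*C)*S + S) = 2*(C²*S + S) = 2*(S*C² + S) = 2*(S + S*C²) = 2*S + 2*S*C²)
o(f) = 2*f*(2 + f) (o(f) = (f + f)*(f + (4 - 2)) = (2*f)*(f + 2) = (2*f)*(2 + f) = 2*f*(2 + f))
R(3, (6 + 0)²)*o(-5) + 1/(-128) = (2*(6 + 0)²*(1 + 3²))*(2*(-5)*(2 - 5)) + 1/(-128) = (2*6²*(1 + 9))*(2*(-5)*(-3)) - 1/128 = (2*36*10)*30 - 1/128 = 720*30 - 1/128 = 21600 - 1/128 = 2764799/128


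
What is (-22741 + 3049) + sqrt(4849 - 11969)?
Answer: -19692 + 4*I*sqrt(445) ≈ -19692.0 + 84.38*I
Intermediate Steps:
(-22741 + 3049) + sqrt(4849 - 11969) = -19692 + sqrt(-7120) = -19692 + 4*I*sqrt(445)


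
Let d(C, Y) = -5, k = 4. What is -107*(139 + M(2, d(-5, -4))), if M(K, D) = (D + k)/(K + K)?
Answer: -59385/4 ≈ -14846.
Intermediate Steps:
M(K, D) = (4 + D)/(2*K) (M(K, D) = (D + 4)/(K + K) = (4 + D)/((2*K)) = (4 + D)*(1/(2*K)) = (4 + D)/(2*K))
-107*(139 + M(2, d(-5, -4))) = -107*(139 + (½)*(4 - 5)/2) = -107*(139 + (½)*(½)*(-1)) = -107*(139 - ¼) = -107*555/4 = -59385/4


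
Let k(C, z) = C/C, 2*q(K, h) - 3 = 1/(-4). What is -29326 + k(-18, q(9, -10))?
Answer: -29325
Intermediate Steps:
q(K, h) = 11/8 (q(K, h) = 3/2 + (½)/(-4) = 3/2 + (½)*(-¼) = 3/2 - ⅛ = 11/8)
k(C, z) = 1
-29326 + k(-18, q(9, -10)) = -29326 + 1 = -29325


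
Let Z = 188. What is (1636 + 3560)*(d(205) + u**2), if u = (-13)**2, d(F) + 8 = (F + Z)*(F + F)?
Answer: 985592868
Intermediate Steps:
d(F) = -8 + 2*F*(188 + F) (d(F) = -8 + (F + 188)*(F + F) = -8 + (188 + F)*(2*F) = -8 + 2*F*(188 + F))
u = 169
(1636 + 3560)*(d(205) + u**2) = (1636 + 3560)*((-8 + 2*205**2 + 376*205) + 169**2) = 5196*((-8 + 2*42025 + 77080) + 28561) = 5196*((-8 + 84050 + 77080) + 28561) = 5196*(161122 + 28561) = 5196*189683 = 985592868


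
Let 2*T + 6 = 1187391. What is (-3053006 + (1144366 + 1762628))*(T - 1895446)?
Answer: 190071632042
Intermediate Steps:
T = 1187385/2 (T = -3 + (1/2)*1187391 = -3 + 1187391/2 = 1187385/2 ≈ 5.9369e+5)
(-3053006 + (1144366 + 1762628))*(T - 1895446) = (-3053006 + (1144366 + 1762628))*(1187385/2 - 1895446) = (-3053006 + 2906994)*(-2603507/2) = -146012*(-2603507/2) = 190071632042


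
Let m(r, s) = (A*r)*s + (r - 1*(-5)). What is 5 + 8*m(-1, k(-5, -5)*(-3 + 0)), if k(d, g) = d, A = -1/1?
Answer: 157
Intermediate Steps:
A = -1 (A = -1*1 = -1)
m(r, s) = 5 + r - r*s (m(r, s) = (-r)*s + (r - 1*(-5)) = -r*s + (r + 5) = -r*s + (5 + r) = 5 + r - r*s)
5 + 8*m(-1, k(-5, -5)*(-3 + 0)) = 5 + 8*(5 - 1 - 1*(-1)*(-5*(-3 + 0))) = 5 + 8*(5 - 1 - 1*(-1)*(-5*(-3))) = 5 + 8*(5 - 1 - 1*(-1)*15) = 5 + 8*(5 - 1 + 15) = 5 + 8*19 = 5 + 152 = 157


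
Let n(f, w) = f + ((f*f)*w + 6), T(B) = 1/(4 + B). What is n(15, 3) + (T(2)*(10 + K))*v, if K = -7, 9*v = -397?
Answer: 12131/18 ≈ 673.94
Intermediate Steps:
v = -397/9 (v = (⅑)*(-397) = -397/9 ≈ -44.111)
n(f, w) = 6 + f + w*f² (n(f, w) = f + (f²*w + 6) = f + (w*f² + 6) = f + (6 + w*f²) = 6 + f + w*f²)
n(15, 3) + (T(2)*(10 + K))*v = (6 + 15 + 3*15²) + ((10 - 7)/(4 + 2))*(-397/9) = (6 + 15 + 3*225) + (3/6)*(-397/9) = (6 + 15 + 675) + ((⅙)*3)*(-397/9) = 696 + (½)*(-397/9) = 696 - 397/18 = 12131/18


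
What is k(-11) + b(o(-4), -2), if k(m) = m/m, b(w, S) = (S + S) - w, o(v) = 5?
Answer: -8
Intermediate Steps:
b(w, S) = -w + 2*S (b(w, S) = 2*S - w = -w + 2*S)
k(m) = 1
k(-11) + b(o(-4), -2) = 1 + (-1*5 + 2*(-2)) = 1 + (-5 - 4) = 1 - 9 = -8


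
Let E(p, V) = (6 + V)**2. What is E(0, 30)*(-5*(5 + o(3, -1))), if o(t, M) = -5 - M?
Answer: -6480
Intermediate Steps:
E(0, 30)*(-5*(5 + o(3, -1))) = (6 + 30)**2*(-5*(5 + (-5 - 1*(-1)))) = 36**2*(-5*(5 + (-5 + 1))) = 1296*(-5*(5 - 4)) = 1296*(-5*1) = 1296*(-5) = -6480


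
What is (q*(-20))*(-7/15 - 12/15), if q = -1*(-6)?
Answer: 152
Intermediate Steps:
q = 6
(q*(-20))*(-7/15 - 12/15) = (6*(-20))*(-7/15 - 12/15) = -120*(-7*1/15 - 12*1/15) = -120*(-7/15 - ⅘) = -120*(-19/15) = 152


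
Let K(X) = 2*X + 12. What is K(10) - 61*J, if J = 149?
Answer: -9057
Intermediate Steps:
K(X) = 12 + 2*X
K(10) - 61*J = (12 + 2*10) - 61*149 = (12 + 20) - 9089 = 32 - 9089 = -9057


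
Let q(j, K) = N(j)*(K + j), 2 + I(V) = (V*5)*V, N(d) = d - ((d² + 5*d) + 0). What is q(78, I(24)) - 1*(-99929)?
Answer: -18806647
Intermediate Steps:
N(d) = -d² - 4*d (N(d) = d - (d² + 5*d) = d + (-d² - 5*d) = -d² - 4*d)
I(V) = -2 + 5*V² (I(V) = -2 + (V*5)*V = -2 + (5*V)*V = -2 + 5*V²)
q(j, K) = -j*(4 + j)*(K + j) (q(j, K) = (-j*(4 + j))*(K + j) = -j*(4 + j)*(K + j))
q(78, I(24)) - 1*(-99929) = -1*78*(4 + 78)*((-2 + 5*24²) + 78) - 1*(-99929) = -1*78*82*((-2 + 5*576) + 78) + 99929 = -1*78*82*((-2 + 2880) + 78) + 99929 = -1*78*82*(2878 + 78) + 99929 = -1*78*82*2956 + 99929 = -18906576 + 99929 = -18806647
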